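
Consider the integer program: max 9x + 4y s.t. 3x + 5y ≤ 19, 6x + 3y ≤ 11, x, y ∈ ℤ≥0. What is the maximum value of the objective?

13

Relaxing integrality, the LP optimum is 16.50 at (x,y) = (1.83, 0), which is not an integer point.
(x,y)=(1,1): 3·1+5·1=8≤19, 6·1+3·1=9≤11, objective 13.
(x,y)=(1,0): 3·1+5·0=3≤19, 6·1+3·0=6≤11, objective 9.
No feasible integer point exceeds 13.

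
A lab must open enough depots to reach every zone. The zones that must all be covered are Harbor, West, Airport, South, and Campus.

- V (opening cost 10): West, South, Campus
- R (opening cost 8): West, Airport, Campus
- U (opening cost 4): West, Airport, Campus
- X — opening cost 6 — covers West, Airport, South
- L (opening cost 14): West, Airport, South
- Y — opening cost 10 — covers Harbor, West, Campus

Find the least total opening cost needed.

Choose X and Y: together they cover Harbor, West, Airport, South, Campus — every zone.
Total opening cost: 6 + 10 = 16.

16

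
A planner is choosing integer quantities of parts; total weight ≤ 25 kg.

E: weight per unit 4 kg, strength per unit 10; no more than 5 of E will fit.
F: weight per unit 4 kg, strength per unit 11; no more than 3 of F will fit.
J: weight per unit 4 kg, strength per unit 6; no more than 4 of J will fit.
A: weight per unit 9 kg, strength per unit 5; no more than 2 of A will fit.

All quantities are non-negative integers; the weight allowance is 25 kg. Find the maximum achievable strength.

63

This is a bounded integer knapsack.
4×E and 2×F: weight 24 ≤ 25, strength 4·10 + 2·11 = 62.
3×E and 3×F: weight 24 ≤ 25, strength 3·10 + 3·11 = 63.
Best is 63.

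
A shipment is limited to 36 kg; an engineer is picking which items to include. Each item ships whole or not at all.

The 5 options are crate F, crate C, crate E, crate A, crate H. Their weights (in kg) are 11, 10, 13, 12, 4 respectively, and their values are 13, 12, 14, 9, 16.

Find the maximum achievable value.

43

Take crate F, crate E, and crate H: weight 11 + 13 + 4 = 28 ≤ 36, value 13 + 14 + 16 = 43.
No other feasible combination does better.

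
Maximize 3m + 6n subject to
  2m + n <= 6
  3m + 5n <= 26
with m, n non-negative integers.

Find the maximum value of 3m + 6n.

30

The continuous relaxation peaks at (0, 5.2) with value 31.20; rounding to a feasible lattice point costs some objective.
(m,n)=(0,5): 2·0+1·5=5≤6, 3·0+5·5=25≤26, objective 30.
(m,n)=(1,4): 2·1+1·4=6≤6, 3·1+5·4=23≤26, objective 27.
(m,n)=(0,4): 2·0+1·4=4≤6, 3·0+5·4=20≤26, objective 24.
No feasible integer point exceeds 30.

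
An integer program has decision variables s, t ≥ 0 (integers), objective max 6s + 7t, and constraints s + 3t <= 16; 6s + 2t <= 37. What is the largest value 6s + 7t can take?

52

Relaxing integrality, the LP optimum is 55.44 at (s,t) = (4.94, 3.69), which is not an integer point.
(s,t)=(4,4): 1·4+3·4=16≤16, 6·4+2·4=32≤37, objective 52.
(s,t)=(5,3): 1·5+3·3=14≤16, 6·5+2·3=36≤37, objective 51.
Maximum is 52 at (s,t)=(4,4).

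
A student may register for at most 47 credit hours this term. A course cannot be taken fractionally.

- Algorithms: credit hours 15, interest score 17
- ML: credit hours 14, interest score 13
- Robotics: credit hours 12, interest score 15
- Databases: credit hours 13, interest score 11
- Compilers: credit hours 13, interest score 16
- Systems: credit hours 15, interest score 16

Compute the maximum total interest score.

Take Algorithms, Compilers, and Systems: credit hours 15 + 13 + 15 = 43 ≤ 47, interest score 17 + 16 + 16 = 49.
No other feasible combination does better.

49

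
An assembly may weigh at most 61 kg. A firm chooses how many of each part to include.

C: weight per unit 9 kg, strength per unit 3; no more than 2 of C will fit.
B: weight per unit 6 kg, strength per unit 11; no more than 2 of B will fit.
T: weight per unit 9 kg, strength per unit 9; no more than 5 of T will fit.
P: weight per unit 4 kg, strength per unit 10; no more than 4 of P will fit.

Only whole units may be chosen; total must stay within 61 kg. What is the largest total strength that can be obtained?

P has the best ratio (10/4); taking only P gives at most 4×10 = 40 (stopped by the supply cap of 4).
Mixing does better — 2×B, 3×T, and 4×P: weight 55 ≤ 61, strength 2·11 + 3·9 + 4·10 = 89.

89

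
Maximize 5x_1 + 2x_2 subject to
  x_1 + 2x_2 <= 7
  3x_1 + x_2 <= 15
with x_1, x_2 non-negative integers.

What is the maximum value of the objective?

Relaxing integrality, the LP optimum is 25.40 at (x_1,x_2) = (4.6, 1.2), which is not an integer point.
(x_1,x_2)=(5,0): 1·5+2·0=5≤7, 3·5+1·0=15≤15, objective 25.
(x_1,x_2)=(4,1): 1·4+2·1=6≤7, 3·4+1·1=13≤15, objective 22.
(x_1,x_2)=(4,0): 1·4+2·0=4≤7, 3·4+1·0=12≤15, objective 20.
Maximum is 25 at (x_1,x_2)=(5,0).

25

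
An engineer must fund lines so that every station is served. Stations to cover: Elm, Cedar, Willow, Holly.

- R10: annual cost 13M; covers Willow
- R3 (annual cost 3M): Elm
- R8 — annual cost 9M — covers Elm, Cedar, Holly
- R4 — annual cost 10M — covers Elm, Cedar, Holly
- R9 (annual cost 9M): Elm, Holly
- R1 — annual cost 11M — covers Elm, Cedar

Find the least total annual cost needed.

Choose R10 and R8: together they cover Elm, Cedar, Willow, Holly — every station.
Total annual cost: 13 + 9 = 22.

22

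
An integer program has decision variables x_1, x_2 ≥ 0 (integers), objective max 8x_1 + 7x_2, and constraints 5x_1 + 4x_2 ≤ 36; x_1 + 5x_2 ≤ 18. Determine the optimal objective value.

(x_1,x_2)=(7,0): 5·7+4·0=35≤36, 1·7+5·0=7≤18, objective 56.
(x_1,x_2)=(6,1): 5·6+4·1=34≤36, 1·6+5·1=11≤18, objective 55.
(x_1,x_2)=(5,2): 5·5+4·2=33≤36, 1·5+5·2=15≤18, objective 54.
The best lattice point is (7,0), giving 56.

56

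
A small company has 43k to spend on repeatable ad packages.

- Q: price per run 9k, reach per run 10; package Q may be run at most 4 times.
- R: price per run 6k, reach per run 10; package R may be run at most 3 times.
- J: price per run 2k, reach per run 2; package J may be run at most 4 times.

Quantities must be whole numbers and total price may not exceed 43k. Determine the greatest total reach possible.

This is a bounded integer knapsack.
R has the best ratio (10/6); taking only R gives at most 3×10 = 30 (stopped by the supply cap of 3).
Mixing does better — 2×Q, 3×R, and 3×J: price 42 ≤ 43, reach 2·10 + 3·10 + 3·2 = 56.

56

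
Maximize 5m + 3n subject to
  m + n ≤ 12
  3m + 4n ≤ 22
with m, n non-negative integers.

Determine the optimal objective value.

The continuous relaxation peaks at (7.33, 0) with value 36.67; rounding to a feasible lattice point costs some objective.
(m,n)=(7,0): 1·7+1·0=7≤12, 3·7+4·0=21≤22, objective 35.
(m,n)=(6,1): 1·6+1·1=7≤12, 3·6+4·1=22≤22, objective 33.
(m,n)=(6,0): 1·6+1·0=6≤12, 3·6+4·0=18≤22, objective 30.
Maximum is 35 at (m,n)=(7,0).

35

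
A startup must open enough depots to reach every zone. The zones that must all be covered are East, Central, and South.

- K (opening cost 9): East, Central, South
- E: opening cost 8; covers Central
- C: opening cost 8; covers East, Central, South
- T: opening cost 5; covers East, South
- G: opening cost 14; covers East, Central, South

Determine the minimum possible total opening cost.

8

The greedy cost-per-new-zone heuristic would pick T and E for 13, but a cheaper cover exists.
C alone covers East, Central, South — every zone.
Total opening cost: 8.
No cover costs less than 8.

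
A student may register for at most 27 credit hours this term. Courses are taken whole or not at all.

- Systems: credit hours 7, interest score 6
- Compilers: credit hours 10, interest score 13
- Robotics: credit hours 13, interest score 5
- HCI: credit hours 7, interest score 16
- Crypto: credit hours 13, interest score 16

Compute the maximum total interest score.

38

Systems + Compilers + HCI: credit hours 7 + 10 + 7 = 24 ≤ 27, interest score 6 + 13 + 16 = 35.
HCI + Crypto: credit hours 7 + 13 = 20 ≤ 27, interest score 16 + 16 = 32.
Systems + HCI + Crypto: credit hours 7 + 7 + 13 = 27 ≤ 27, interest score 6 + 16 + 16 = 38.
Best is Systems, HCI, and Crypto with total interest score 38.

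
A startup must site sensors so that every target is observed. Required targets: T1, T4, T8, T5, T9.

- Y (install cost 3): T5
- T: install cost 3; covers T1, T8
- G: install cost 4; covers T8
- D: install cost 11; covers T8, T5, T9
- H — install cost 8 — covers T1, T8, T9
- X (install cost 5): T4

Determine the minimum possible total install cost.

16

The greedy cost-per-new-target heuristic would pick T, Y, X, and H for 19, but a cheaper cover exists.
Choose Y, H, and X: together they cover T1, T4, T8, T5, T9 — every target.
Total install cost: 3 + 8 + 5 = 16.
No cover costs less than 16.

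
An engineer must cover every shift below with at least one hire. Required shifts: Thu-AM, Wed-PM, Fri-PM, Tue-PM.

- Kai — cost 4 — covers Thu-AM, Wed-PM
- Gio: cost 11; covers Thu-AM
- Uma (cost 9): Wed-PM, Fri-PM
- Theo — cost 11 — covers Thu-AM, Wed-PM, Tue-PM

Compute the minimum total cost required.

20

The greedy cost-per-new-shift heuristic would pick Kai, Uma, and Theo for 24, but a cheaper cover exists.
Choose Uma and Theo: together they cover Thu-AM, Wed-PM, Fri-PM, Tue-PM — every shift.
Total cost: 9 + 11 = 20.
No cover costs less than 20.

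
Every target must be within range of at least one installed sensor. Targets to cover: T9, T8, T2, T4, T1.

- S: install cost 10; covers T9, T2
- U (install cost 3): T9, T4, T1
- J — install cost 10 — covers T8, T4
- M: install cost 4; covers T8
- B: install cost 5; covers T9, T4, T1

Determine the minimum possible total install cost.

Choose S, U, and M: together they cover T9, T8, T2, T4, T1 — every target.
Total install cost: 10 + 3 + 4 = 17.
No cover costs less than 17.

17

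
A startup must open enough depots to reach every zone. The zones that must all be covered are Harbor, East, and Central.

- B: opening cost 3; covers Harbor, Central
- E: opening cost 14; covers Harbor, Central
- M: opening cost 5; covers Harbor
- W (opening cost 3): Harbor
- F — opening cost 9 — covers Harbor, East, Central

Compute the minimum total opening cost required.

The greedy cost-per-new-zone heuristic would pick B and F for 12, but a cheaper cover exists.
F alone covers Harbor, East, Central — every zone.
Total opening cost: 9.
No cover costs less than 9.

9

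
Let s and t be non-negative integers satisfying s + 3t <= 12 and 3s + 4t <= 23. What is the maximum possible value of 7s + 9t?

53

(s,t)=(5,2): 1·5+3·2=11≤12, 3·5+4·2=23≤23, objective 53.
(s,t)=(6,1): 1·6+3·1=9≤12, 3·6+4·1=22≤23, objective 51.
(s,t)=(7,0): 1·7+3·0=7≤12, 3·7+4·0=21≤23, objective 49.
(s,t)=(4,2): 1·4+3·2=10≤12, 3·4+4·2=20≤23, objective 46.
No feasible integer point exceeds 53.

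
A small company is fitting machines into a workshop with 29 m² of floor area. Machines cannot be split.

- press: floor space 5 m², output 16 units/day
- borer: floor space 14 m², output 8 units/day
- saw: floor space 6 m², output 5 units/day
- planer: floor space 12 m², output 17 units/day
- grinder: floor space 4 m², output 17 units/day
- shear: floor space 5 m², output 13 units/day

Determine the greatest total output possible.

63

Allowing fractional choices, the relaxed optimum would be about 65.5, but machines are indivisible.
press + planer + grinder + shear: floor space 5 + 12 + 4 + 5 = 26 ≤ 29, output 16 + 17 + 17 + 13 = 63.
press + saw + planer + grinder: floor space 5 + 6 + 12 + 4 = 27 ≤ 29, output 16 + 5 + 17 + 17 = 55.
press + borer + grinder + shear: floor space 5 + 14 + 4 + 5 = 28 ≤ 29, output 16 + 8 + 17 + 13 = 54.
Best is press, planer, grinder, and shear with total output 63.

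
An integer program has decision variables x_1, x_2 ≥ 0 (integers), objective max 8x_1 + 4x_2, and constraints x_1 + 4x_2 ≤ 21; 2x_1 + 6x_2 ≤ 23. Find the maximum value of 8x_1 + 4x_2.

88

Relaxing integrality, the LP optimum is 92.00 at (x_1,x_2) = (11.5, 0), which is not an integer point.
(x_1,x_2)=(11,0): 1·11+4·0=11≤21, 2·11+6·0=22≤23, objective 88.
(x_1,x_2)=(10,0): 1·10+4·0=10≤21, 2·10+6·0=20≤23, objective 80.
The best lattice point is (11,0), giving 88.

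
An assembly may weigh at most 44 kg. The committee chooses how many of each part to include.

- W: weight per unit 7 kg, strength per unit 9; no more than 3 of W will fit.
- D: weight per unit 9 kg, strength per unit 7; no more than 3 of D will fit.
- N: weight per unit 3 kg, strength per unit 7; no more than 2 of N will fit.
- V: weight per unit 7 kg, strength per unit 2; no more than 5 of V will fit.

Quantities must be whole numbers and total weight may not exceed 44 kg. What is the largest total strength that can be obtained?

50

This is a bounded integer knapsack.
Take 3×W, 1×D, 2×N, and 1×V: weight 43 ≤ 44, strength 3·9 + 1·7 + 2·7 + 1·2 = 50.
N has the best ratio (7/3) and is taken to its limit of 2; remaining capacity is filled optimally with the others.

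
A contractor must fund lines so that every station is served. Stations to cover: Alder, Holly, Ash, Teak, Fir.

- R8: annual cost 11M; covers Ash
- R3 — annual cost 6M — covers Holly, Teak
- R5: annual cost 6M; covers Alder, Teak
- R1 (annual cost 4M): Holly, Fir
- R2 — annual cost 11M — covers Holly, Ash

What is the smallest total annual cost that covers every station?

21

Choose R8, R5, and R1: together they cover Alder, Holly, Ash, Teak, Fir — every station.
Total annual cost: 11 + 6 + 4 = 21.
No cover costs less than 21.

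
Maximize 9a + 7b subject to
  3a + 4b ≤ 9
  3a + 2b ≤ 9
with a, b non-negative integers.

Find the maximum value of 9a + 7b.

(a,b)=(3,0): 3·3+4·0=9≤9, 3·3+2·0=9≤9, objective 27.
(a,b)=(2,0): 3·2+4·0=6≤9, 3·2+2·0=6≤9, objective 18.
Maximum is 27 at (a,b)=(3,0).

27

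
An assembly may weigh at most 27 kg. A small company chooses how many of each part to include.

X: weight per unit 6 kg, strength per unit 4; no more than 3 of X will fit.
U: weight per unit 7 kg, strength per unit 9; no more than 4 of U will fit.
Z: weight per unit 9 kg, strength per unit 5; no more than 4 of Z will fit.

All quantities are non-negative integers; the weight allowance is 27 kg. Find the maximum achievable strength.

1×X and 3×U: weight 27 ≤ 27, strength 1·4 + 3·9 = 31.
3×U: weight 21 ≤ 27, strength 3·9 = 27.
Best is 31.

31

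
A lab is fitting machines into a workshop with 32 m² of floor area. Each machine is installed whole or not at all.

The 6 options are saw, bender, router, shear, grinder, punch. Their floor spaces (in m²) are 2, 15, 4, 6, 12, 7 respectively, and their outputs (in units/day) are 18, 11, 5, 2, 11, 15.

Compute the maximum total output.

This is an integer program with binary decision variables.
Take saw, router, shear, grinder, and punch: floor space 2 + 4 + 6 + 12 + 7 = 31 ≤ 32, output 18 + 5 + 2 + 11 + 15 = 51.
No other feasible combination does better.

51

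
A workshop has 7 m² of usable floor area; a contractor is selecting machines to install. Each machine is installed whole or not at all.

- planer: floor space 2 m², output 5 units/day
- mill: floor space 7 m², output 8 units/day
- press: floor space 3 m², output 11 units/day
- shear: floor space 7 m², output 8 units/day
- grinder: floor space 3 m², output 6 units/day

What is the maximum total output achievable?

Allowing fractional choices, the relaxed optimum would be about 20.0, but machines are indivisible.
planer + press: floor space 2 + 3 = 5 ≤ 7, output 5 + 11 = 16.
press + grinder: floor space 3 + 3 = 6 ≤ 7, output 11 + 6 = 17.
Best is press and grinder with total output 17.

17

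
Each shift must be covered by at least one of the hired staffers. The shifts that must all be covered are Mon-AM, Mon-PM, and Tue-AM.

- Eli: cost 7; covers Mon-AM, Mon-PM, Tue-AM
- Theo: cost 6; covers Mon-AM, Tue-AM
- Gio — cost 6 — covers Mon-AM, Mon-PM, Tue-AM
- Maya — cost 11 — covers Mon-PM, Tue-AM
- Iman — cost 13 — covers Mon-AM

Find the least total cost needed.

Gio alone covers Mon-AM, Mon-PM, Tue-AM — every shift.
Total cost: 6.
No cover costs less than 6.

6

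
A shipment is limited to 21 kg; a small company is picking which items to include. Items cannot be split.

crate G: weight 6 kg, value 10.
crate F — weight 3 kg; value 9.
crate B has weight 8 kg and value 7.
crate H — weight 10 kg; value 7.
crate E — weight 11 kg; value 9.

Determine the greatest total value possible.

crate G + crate F + crate E: weight 6 + 3 + 11 = 20 ≤ 21, value 10 + 9 + 9 = 28.
crate G + crate F + crate B: weight 6 + 3 + 8 = 17 ≤ 21, value 10 + 9 + 7 = 26.
Best is crate G, crate F, and crate E with total value 28.

28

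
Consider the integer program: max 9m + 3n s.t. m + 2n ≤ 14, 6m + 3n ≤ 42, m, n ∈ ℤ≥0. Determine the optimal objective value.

(m,n)=(7,0): 1·7+2·0=7≤14, 6·7+3·0=42≤42, objective 63.
(m,n)=(6,1): 1·6+2·1=8≤14, 6·6+3·1=39≤42, objective 57.
(m,n)=(6,0): 1·6+2·0=6≤14, 6·6+3·0=36≤42, objective 54.
The best lattice point is (7,0), giving 63.

63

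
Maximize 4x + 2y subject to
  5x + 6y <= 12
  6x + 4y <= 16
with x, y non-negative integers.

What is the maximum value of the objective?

8

(x,y)=(2,0) is feasible, giving 8.
(x,y)=(1,1) is feasible, giving 6.
(x,y)=(1,0) is feasible, giving 4.
The best lattice point is (2,0), giving 8.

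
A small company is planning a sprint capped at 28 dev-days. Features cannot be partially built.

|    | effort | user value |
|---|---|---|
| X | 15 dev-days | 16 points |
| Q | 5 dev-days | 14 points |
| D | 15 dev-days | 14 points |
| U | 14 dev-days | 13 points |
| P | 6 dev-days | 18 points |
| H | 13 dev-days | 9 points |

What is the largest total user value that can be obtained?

Take X, Q, and P: effort 15 + 5 + 6 = 26 ≤ 28, user value 16 + 14 + 18 = 48.
No other feasible combination does better.

48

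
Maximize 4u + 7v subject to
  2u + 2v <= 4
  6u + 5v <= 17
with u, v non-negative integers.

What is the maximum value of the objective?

14

(u,v)=(0,2) is feasible, giving 14.
(u,v)=(1,1) is feasible, giving 11.
Maximum is 14 at (u,v)=(0,2).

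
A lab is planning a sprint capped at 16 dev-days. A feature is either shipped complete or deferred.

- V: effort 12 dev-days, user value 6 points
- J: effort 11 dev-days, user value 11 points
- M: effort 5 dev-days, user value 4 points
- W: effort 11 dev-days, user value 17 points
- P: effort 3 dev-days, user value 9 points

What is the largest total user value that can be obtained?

26

Take W and P: effort 11 + 3 = 14 ≤ 16, user value 17 + 9 = 26.
No other feasible combination does better.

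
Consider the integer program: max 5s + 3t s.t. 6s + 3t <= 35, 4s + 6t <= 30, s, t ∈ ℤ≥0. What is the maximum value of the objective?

(s,t)=(5,1): 6·5+3·1=33≤35, 4·5+6·1=26≤30, objective 28.
(s,t)=(4,2): 6·4+3·2=30≤35, 4·4+6·2=28≤30, objective 26.
(s,t)=(5,0): 6·5+3·0=30≤35, 4·5+6·0=20≤30, objective 25.
No feasible integer point exceeds 28.

28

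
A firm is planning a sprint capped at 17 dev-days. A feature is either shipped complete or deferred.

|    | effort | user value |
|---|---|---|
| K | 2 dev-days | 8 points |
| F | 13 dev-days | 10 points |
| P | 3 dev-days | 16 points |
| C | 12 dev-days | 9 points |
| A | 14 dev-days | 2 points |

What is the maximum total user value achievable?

33

Treat it as a binary knapsack problem.
Allowing fractional choices, the relaxed optimum would be about 33.2, but features are indivisible.
P + C: effort 3 + 12 = 15 ≤ 17, user value 16 + 9 = 25.
K + P + C: effort 2 + 3 + 12 = 17 ≤ 17, user value 8 + 16 + 9 = 33.
F + P: effort 13 + 3 = 16 ≤ 17, user value 10 + 16 = 26.
Best is K, P, and C with total user value 33.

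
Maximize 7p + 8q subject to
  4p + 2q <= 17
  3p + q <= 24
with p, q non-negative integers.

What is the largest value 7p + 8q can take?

64

The continuous relaxation peaks at (0, 8.5) with value 68.00; rounding to a feasible lattice point costs some objective.
(p,q)=(0,8): 4·0+2·8=16≤17, 3·0+1·8=8≤24, objective 64.
(p,q)=(0,7): 4·0+2·7=14≤17, 3·0+1·7=7≤24, objective 56.
No feasible integer point exceeds 64.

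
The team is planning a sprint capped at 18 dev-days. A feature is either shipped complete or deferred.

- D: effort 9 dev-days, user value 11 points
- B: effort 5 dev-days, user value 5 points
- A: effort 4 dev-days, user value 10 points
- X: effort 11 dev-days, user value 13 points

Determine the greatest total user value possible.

26

D + B + A: effort 9 + 5 + 4 = 18 ≤ 18, user value 11 + 5 + 10 = 26.
A + X: effort 4 + 11 = 15 ≤ 18, user value 10 + 13 = 23.
D + A: effort 9 + 4 = 13 ≤ 18, user value 11 + 10 = 21.
Best is D, B, and A with total user value 26.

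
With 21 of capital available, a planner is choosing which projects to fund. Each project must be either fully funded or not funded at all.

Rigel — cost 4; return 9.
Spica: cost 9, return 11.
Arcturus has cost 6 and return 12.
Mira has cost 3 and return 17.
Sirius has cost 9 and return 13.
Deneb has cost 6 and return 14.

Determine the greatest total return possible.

52

Mira + Sirius + Deneb: cost 3 + 9 + 6 = 18 ≤ 21, return 17 + 13 + 14 = 44.
Rigel + Arcturus + Mira + Deneb: cost 4 + 6 + 3 + 6 = 19 ≤ 21, return 9 + 12 + 17 + 14 = 52.
Best is Rigel, Arcturus, Mira, and Deneb with total return 52.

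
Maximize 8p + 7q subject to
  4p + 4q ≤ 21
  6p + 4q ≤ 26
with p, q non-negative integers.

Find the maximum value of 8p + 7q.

38

The continuous relaxation peaks at (2.5, 2.75) with value 39.25; rounding to a feasible lattice point costs some objective.
(p,q)=(3,2): 4·3+4·2=20≤21, 6·3+4·2=26≤26, objective 38.
(p,q)=(2,3): 4·2+4·3=20≤21, 6·2+4·3=24≤26, objective 37.
No feasible integer point exceeds 38.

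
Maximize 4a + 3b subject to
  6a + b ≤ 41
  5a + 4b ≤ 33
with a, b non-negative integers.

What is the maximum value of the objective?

The continuous relaxation peaks at (6.6, 0) with value 26.40; rounding to a feasible lattice point costs some objective.
(a,b)=(5,2): 6·5+1·2=32≤41, 5·5+4·2=33≤33, objective 26.
(a,b)=(4,3): 6·4+1·3=27≤41, 5·4+4·3=32≤33, objective 25.
(a,b)=(6,0): 6·6+1·0=36≤41, 5·6+4·0=30≤33, objective 24.
No feasible integer point exceeds 26.

26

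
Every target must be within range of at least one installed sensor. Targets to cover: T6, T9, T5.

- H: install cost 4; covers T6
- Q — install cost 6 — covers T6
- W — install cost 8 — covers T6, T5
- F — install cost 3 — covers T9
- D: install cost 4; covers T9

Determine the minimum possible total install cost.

The greedy cost-per-new-target heuristic would pick F, H, and W for 15, but a cheaper cover exists.
Choose W and F: together they cover T6, T9, T5 — every target.
Total install cost: 8 + 3 = 11.
No cover costs less than 11.

11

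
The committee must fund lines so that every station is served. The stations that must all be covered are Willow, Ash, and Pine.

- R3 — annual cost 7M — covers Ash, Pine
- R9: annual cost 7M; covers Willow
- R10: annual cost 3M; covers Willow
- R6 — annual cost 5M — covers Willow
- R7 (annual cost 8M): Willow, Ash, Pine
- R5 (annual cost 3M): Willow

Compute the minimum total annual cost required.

R7 alone covers Willow, Ash, Pine — every station.
Total annual cost: 8.
No cover costs less than 8.

8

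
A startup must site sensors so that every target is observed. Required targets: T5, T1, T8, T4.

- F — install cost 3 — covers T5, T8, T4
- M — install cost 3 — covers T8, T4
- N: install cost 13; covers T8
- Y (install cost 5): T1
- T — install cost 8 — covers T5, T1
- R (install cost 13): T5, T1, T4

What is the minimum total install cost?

8

Choose F and Y: together they cover T5, T1, T8, T4 — every target.
Total install cost: 3 + 5 = 8.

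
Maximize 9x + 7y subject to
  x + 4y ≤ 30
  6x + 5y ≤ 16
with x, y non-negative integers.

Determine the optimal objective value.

23

(x,y)=(1,2) is feasible, giving 23.
(x,y)=(0,3) is feasible, giving 21.
No feasible integer point exceeds 23.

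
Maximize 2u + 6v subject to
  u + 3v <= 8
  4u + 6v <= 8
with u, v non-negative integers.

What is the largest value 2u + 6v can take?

6

(u,v)=(0,1): 1·0+3·1=3≤8, 4·0+6·1=6≤8, objective 6.
(u,v)=(1,0): 1·1+3·0=1≤8, 4·1+6·0=4≤8, objective 2.
(u,v)=(0,0): 1·0+3·0=0≤8, 4·0+6·0=0≤8, objective 0.
No feasible integer point exceeds 6.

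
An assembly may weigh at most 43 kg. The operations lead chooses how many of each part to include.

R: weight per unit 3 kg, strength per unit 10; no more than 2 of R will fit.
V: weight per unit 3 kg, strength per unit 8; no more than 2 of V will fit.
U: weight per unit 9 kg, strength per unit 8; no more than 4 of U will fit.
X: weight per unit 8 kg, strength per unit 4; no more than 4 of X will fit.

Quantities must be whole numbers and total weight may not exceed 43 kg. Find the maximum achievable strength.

60

2×R, 2×V, and 3×U: weight 39 ≤ 43, strength 2·10 + 2·8 + 3·8 = 60.
2×R, 2×V, 2×U, and 1×X: weight 38 ≤ 43, strength 2·10 + 2·8 + 2·8 + 1·4 = 56.
Best is 60.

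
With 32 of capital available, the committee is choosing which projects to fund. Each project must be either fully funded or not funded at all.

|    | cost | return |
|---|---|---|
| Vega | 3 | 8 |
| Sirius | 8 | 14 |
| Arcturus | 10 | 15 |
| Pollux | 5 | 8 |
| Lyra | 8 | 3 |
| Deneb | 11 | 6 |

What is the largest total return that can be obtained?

45

Allowing fractional choices, the relaxed optimum would be about 48.3, but projects are indivisible.
Vega + Sirius + Arcturus + Lyra: cost 3 + 8 + 10 + 8 = 29 ≤ 32, return 8 + 14 + 15 + 3 = 40.
Vega + Sirius + Arcturus + Pollux: cost 3 + 8 + 10 + 5 = 26 ≤ 32, return 8 + 14 + 15 + 8 = 45.
Vega + Sirius + Arcturus + Deneb: cost 3 + 8 + 10 + 11 = 32 ≤ 32, return 8 + 14 + 15 + 6 = 43.
Best is Vega, Sirius, Arcturus, and Pollux with total return 45.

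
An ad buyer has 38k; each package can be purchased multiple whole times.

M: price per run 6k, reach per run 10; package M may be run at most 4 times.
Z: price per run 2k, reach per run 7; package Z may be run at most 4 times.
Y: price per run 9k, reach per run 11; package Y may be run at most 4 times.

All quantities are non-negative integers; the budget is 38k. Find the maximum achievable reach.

3×M, 4×Z, and 1×Y: price 35 ≤ 38, reach 3·10 + 4·7 + 1·11 = 69.
2×M, 4×Z, and 2×Y: price 38 ≤ 38, reach 2·10 + 4·7 + 2·11 = 70.
Best is 70.

70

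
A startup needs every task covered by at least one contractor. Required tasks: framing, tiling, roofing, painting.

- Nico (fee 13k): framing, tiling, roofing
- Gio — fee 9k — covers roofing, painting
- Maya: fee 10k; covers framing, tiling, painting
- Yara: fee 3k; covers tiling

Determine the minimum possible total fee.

19

This is an integer covering problem.
The greedy cost-per-new-task heuristic would pick Yara, Gio, and Maya for 22, but a cheaper cover exists.
Choose Gio and Maya: together they cover framing, tiling, roofing, painting — every task.
Total fee: 9 + 10 = 19.
No cover costs less than 19.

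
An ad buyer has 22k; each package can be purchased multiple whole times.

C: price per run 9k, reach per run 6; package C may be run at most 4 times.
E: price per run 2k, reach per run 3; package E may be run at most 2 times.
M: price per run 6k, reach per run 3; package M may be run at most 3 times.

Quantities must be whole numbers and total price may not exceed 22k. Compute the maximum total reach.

This is a bounded integer knapsack.
Take 2×C and 2×E: price 22 ≤ 22, reach 2·6 + 2·3 = 18.
E has the best ratio (3/2) and is taken to its limit of 2; remaining capacity is filled optimally with the others.

18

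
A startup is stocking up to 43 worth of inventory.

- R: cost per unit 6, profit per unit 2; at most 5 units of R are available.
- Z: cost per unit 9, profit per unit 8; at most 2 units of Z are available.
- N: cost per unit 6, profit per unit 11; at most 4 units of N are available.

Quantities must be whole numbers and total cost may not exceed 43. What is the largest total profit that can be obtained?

This is a bounded integer knapsack.
Take 2×Z and 4×N: cost 42 ≤ 43, profit 2·8 + 4·11 = 60.
N has the best ratio (11/6) and is taken to its limit of 4; remaining capacity is filled optimally with the others.

60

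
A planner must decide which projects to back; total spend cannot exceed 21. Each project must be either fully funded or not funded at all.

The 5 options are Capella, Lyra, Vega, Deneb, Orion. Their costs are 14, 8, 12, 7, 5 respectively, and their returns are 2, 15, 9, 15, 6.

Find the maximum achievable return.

Treat it as a binary knapsack problem.
Allowing fractional choices, the relaxed optimum would be about 36.8, but projects are indivisible.
Vega + Deneb: cost 12 + 7 = 19 ≤ 21, return 9 + 15 = 24.
Lyra + Deneb: cost 8 + 7 = 15 ≤ 21, return 15 + 15 = 30.
Lyra + Deneb + Orion: cost 8 + 7 + 5 = 20 ≤ 21, return 15 + 15 + 6 = 36.
Best is Lyra, Deneb, and Orion with total return 36.

36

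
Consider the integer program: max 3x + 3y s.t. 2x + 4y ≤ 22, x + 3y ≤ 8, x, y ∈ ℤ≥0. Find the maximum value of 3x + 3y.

24

(x,y)=(8,0) is feasible, giving 24.
(x,y)=(7,0) is feasible, giving 21.
The best lattice point is (8,0), giving 24.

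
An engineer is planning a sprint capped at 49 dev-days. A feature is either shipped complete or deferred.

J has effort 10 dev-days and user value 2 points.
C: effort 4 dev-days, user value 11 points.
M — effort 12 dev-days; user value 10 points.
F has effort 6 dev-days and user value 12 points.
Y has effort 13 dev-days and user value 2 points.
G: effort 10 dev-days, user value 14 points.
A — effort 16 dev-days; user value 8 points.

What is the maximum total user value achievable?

55

Take C, M, F, G, and A: effort 4 + 12 + 6 + 10 + 16 = 48 ≤ 49, user value 11 + 10 + 12 + 14 + 8 = 55.
No other feasible combination does better.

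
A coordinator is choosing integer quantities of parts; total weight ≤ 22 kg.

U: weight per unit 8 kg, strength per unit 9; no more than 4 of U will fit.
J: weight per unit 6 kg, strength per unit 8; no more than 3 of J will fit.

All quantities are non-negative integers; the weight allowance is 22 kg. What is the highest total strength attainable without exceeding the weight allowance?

26

Take 2×U and 1×J: weight 22 ≤ 22, strength 2·9 + 1·8 = 26.
No other integer combination yields more.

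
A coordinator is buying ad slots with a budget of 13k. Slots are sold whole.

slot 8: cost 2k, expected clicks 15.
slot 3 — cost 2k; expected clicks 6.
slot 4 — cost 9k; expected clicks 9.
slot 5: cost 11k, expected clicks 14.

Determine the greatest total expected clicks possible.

Treat it as a binary knapsack problem.
Take slot 8, slot 3, and slot 4: cost 2 + 2 + 9 = 13 ≤ 13, expected clicks 15 + 6 + 9 = 30.
No other feasible combination does better.

30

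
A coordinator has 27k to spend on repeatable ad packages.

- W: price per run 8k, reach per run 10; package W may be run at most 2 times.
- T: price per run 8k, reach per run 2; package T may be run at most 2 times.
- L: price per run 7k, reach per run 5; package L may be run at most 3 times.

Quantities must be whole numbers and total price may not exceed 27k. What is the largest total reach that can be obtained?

25

2×W and 1×L: price 23 ≤ 27, reach 2·10 + 1·5 = 25.
2×W and 1×T: price 24 ≤ 27, reach 2·10 + 1·2 = 22.
Best is 25.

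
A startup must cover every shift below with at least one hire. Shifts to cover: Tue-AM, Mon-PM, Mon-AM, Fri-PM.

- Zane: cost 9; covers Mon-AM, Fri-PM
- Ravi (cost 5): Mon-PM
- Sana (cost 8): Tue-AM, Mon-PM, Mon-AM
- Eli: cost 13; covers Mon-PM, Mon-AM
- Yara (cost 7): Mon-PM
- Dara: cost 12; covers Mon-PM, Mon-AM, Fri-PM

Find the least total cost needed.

Choose Zane and Sana: together they cover Tue-AM, Mon-PM, Mon-AM, Fri-PM — every shift.
Total cost: 9 + 8 = 17.
No cover costs less than 17.

17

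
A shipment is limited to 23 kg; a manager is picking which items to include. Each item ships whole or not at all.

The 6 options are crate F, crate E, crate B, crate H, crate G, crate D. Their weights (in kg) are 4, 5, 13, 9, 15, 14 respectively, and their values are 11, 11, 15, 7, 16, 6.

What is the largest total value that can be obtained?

37

Treat it as a binary knapsack problem.
crate F + crate E + crate B: weight 4 + 5 + 13 = 22 ≤ 23, value 11 + 11 + 15 = 37.
crate F + crate E + crate H: weight 4 + 5 + 9 = 18 ≤ 23, value 11 + 11 + 7 = 29.
Best is crate F, crate E, and crate B with total value 37.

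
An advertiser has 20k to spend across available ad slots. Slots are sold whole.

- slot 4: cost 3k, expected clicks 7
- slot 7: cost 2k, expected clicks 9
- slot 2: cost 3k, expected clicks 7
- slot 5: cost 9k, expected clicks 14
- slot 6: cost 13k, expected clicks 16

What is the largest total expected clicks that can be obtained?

Treat it as a binary knapsack problem.
Allowing fractional choices, the relaxed optimum would be about 40.7, but ad slots are indivisible.
slot 7 + slot 2 + slot 6: cost 2 + 3 + 13 = 18 ≤ 20, expected clicks 9 + 7 + 16 = 32.
slot 4 + slot 7 + slot 2 + slot 5: cost 3 + 2 + 3 + 9 = 17 ≤ 20, expected clicks 7 + 9 + 7 + 14 = 37.
slot 4 + slot 7 + slot 6: cost 3 + 2 + 13 = 18 ≤ 20, expected clicks 7 + 9 + 16 = 32.
Best is slot 4, slot 7, slot 2, and slot 5 with total expected clicks 37.

37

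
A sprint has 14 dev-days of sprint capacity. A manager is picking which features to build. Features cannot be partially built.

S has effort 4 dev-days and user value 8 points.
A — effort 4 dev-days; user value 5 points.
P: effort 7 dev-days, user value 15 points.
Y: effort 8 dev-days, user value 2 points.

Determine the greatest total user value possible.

23

P: effort 7 ≤ 14, user value 15.
S + P: effort 4 + 7 = 11 ≤ 14, user value 8 + 15 = 23.
A + P: effort 4 + 7 = 11 ≤ 14, user value 5 + 15 = 20.
Best is S and P with total user value 23.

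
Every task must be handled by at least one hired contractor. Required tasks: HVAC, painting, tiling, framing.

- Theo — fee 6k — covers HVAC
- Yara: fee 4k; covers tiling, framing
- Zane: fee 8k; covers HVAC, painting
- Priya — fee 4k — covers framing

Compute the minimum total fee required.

Choose Yara and Zane: together they cover HVAC, painting, tiling, framing — every task.
Total fee: 4 + 8 = 12.
No cover costs less than 12.

12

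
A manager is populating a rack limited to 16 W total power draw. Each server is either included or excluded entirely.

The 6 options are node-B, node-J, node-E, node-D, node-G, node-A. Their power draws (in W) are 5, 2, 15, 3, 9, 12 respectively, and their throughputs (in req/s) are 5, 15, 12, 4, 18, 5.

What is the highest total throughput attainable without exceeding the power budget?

38

Take node-B, node-J, and node-G: power draw 5 + 2 + 9 = 16 ≤ 16, throughput 5 + 15 + 18 = 38.
No other feasible combination does better.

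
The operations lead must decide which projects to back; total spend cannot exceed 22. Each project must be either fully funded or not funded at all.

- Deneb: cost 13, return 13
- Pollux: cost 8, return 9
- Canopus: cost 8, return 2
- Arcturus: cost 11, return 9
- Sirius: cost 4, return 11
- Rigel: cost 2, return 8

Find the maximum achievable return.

32

Take Deneb, Sirius, and Rigel: cost 13 + 4 + 2 = 19 ≤ 22, return 13 + 11 + 8 = 32.
No other feasible combination does better.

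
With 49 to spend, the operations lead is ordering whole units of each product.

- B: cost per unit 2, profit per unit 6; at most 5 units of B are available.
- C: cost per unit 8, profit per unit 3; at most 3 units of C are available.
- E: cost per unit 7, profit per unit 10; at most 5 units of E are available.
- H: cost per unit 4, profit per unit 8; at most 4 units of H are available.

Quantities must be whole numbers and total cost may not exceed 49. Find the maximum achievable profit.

92

4×B, 4×E, and 3×H: cost 48 ≤ 49, profit 4·6 + 4·10 + 3·8 = 88.
5×B, 3×E, and 4×H: cost 47 ≤ 49, profit 5·6 + 3·10 + 4·8 = 92.
Best is 92.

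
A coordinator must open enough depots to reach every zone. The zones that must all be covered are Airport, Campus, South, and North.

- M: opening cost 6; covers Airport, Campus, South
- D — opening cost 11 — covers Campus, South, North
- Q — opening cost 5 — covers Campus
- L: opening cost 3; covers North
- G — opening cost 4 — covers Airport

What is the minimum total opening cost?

This is a weighted set-cover instance.
Choose M and L: together they cover Airport, Campus, South, North — every zone.
Total opening cost: 6 + 3 = 9.
No cover costs less than 9.

9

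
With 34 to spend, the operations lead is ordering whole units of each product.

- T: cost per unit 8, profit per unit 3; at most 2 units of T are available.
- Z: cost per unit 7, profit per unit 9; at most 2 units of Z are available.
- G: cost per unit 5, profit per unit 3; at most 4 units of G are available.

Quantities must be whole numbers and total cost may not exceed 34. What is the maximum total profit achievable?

This is a bounded integer knapsack.
Z has the best ratio (9/7); taking only Z gives at most 2×9 = 18 (stopped by the supply cap of 2).
Mixing does better — 2×Z and 4×G: cost 34 ≤ 34, profit 2·9 + 4·3 = 30.

30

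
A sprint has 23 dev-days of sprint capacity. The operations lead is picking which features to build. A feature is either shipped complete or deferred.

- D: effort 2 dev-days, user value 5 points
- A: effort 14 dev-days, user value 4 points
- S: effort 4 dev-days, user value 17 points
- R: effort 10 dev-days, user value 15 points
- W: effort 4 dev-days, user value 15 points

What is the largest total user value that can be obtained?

Allowing fractional choices, the relaxed optimum would be about 52.9, but features are indivisible.
D + S + R + W: effort 2 + 4 + 10 + 4 = 20 ≤ 23, user value 5 + 17 + 15 + 15 = 52.
D + S + W: effort 2 + 4 + 4 = 10 ≤ 23, user value 5 + 17 + 15 = 37.
S + R + W: effort 4 + 10 + 4 = 18 ≤ 23, user value 17 + 15 + 15 = 47.
Best is D, S, R, and W with total user value 52.

52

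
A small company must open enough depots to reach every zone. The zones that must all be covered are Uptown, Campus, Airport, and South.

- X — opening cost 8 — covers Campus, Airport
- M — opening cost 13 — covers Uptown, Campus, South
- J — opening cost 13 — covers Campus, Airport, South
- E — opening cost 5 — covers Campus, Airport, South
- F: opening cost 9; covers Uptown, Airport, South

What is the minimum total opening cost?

Choose E and F: together they cover Uptown, Campus, Airport, South — every zone.
Total opening cost: 5 + 9 = 14.
No cover costs less than 14.

14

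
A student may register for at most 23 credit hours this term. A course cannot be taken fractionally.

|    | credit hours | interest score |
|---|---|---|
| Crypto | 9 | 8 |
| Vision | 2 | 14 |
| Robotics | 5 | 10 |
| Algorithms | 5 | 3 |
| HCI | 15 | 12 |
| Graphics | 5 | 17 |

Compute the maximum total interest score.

49

Vision + Robotics + Algorithms + Graphics: credit hours 2 + 5 + 5 + 5 = 17 ≤ 23, interest score 14 + 10 + 3 + 17 = 44.
Crypto + Vision + Robotics + Graphics: credit hours 9 + 2 + 5 + 5 = 21 ≤ 23, interest score 8 + 14 + 10 + 17 = 49.
Best is Crypto, Vision, Robotics, and Graphics with total interest score 49.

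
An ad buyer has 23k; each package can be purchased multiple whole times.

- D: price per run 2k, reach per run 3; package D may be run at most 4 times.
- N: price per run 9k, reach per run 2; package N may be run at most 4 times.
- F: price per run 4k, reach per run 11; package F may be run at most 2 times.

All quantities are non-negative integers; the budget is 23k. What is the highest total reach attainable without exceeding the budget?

34

F has the best ratio (11/4); taking only F gives at most 2×11 = 22 (stopped by the supply cap of 2).
Mixing does better — 4×D and 2×F: price 16 ≤ 23, reach 4·3 + 2·11 = 34.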